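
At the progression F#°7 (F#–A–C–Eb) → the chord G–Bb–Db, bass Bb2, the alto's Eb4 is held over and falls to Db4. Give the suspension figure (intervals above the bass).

4–3 suspension.

At the second chord the bass is Bb2. The suspended Eb4 lies a fourth above the bass; after resolving down by step to Db4, the interval above the bass becomes a third.
Suspension figures are named by those two intervals: 4–3.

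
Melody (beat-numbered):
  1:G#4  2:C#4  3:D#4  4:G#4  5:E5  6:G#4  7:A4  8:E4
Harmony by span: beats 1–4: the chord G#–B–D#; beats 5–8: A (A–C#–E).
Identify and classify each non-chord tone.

C#4 (beat 2) — appoggiatura; G#4 (beat 6) — appoggiatura.

The harmony at that moment is G# minor triad (G#, B, D#); C#4 is not a chord tone.
It is approached by leap down from G#4 and left by step up to D#4.
Leap in, step out — an appoggiatura.
The harmony at that moment is A major triad (A, C#, E); G#4 is not a chord tone.
It is approached by leap down from E5 and left by step up to A4.
Leap in, step out — an appoggiatura.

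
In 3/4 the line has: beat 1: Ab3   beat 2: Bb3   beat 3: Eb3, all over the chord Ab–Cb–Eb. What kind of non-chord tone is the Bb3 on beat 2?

Escape tone.

The harmony at that moment is Ab minor triad (Ab, Cb, Eb); Bb3 is not a chord tone.
It is approached by step up from Ab3 and left by leap down to Eb3.
Step in, leap out, on a weak beat — an escape tone.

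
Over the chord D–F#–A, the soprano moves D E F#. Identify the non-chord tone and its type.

The harmony at that moment is D major triad (D, F#, A); E is not a chord tone.
It is approached by step up from D and left by step up to F#.
Step in, step out in the same direction — a passing tone.

E is a passing tone.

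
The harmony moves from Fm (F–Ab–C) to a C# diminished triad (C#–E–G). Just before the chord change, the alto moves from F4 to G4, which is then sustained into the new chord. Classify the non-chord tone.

The harmony at that moment is F minor triad (F, Ab, C); G4 is not a chord tone.
It is approached by step up from F4 and then sustained as the same pitch into the next harmony.
Arriving early and becoming a chord tone when the harmony changes — an anticipation.

G4 is an anticipation.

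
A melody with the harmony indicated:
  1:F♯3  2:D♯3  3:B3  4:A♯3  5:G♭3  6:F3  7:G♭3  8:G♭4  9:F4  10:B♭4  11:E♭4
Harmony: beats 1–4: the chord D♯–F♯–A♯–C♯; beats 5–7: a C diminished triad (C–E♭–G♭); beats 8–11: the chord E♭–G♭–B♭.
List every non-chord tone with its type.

The harmony at that moment is D♯ minor seventh chord (D♯, F♯, A♯, C♯); B3 is not a chord tone.
It is approached by leap up from D♯3 and left by step down to A♯3.
Leap in, step out — an appoggiatura.
The harmony at that moment is C diminished triad (C, E♭, G♭); F3 is not a chord tone.
It is approached by step down from G♭3 and left by step up to G♭3.
Step away and step back to the same note — a neighbor tone (lower neighbor).
The harmony at that moment is E♭ minor triad (E♭, G♭, B♭); F4 is not a chord tone.
It is approached by step down from G♭4 and left by leap up to B♭4.
Step in, leap out — an escape tone.

B3 (beat 3) — appoggiatura; F3 (beat 6) — neighbor tone; F4 (beat 9) — escape tone.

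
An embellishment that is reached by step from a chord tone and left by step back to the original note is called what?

Neighbor tone.

Approach: by step. Departure: by step in the opposite direction, back to the starting pitch.
Stepwise on both sides but reversing to return to the same chord tone — a neighbor tone. (Had it continued onward in the same direction it would be a passing tone instead.)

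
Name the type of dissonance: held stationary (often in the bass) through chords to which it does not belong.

Approach: none. Departure: none — a single pitch is sustained while the chords change around it, passing through harmonies that do not contain it.
No melodic motion at all; the dissonance is created entirely by the moving harmonies against the stationary note — a pedal tone (pedal point).

Pedal tone.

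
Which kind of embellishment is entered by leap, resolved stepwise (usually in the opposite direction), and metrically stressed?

Approach: by leap. Departure: by step. Metric position: strong.
Leap in, step out, in a metrically strong position — an appoggiatura. (It is the mirror image of the escape tone, which steps in and leaps out from a weak position.)

Appoggiatura.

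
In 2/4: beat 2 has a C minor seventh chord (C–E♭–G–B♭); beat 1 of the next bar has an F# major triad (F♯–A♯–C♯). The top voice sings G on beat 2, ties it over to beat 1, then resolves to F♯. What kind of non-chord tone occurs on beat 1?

The harmony at that moment is F♯ major triad (F♯, A♯, C♯); G is not a chord tone.
It is held over (the same pitch as the preceding G) and left by step down to F♯.
Held over from the previous chord and resolving down by step — a suspension.

Suspension.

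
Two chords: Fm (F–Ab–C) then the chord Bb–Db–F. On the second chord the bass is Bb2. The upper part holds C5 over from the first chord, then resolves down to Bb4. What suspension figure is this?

9–8 suspension.

At the second chord the bass is Bb2. The suspended C5 lies a ninth above the bass; after resolving down by step to Bb4, the interval above the bass becomes an octave.
Suspension figures are named by those two intervals: 9–8.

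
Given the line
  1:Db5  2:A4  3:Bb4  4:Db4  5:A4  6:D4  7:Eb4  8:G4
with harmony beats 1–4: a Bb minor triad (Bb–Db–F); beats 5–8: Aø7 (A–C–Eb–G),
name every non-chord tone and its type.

A4 (beat 2) — appoggiatura; D4 (beat 6) — appoggiatura.

The harmony at that moment is Bb minor triad (Bb, Db, F); A4 is not a chord tone.
It is approached by leap down from Db5 and left by step up to Bb4.
Leap in, step out — an appoggiatura.
The harmony at that moment is A half-diminished seventh chord (A, C, Eb, G); D4 is not a chord tone.
It is approached by leap down from A4 and left by step up to Eb4.
Leap in, step out — an appoggiatura.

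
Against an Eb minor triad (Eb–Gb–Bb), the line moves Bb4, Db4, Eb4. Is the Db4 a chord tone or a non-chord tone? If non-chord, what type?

The harmony at that moment is Eb minor triad (Eb, Gb, Bb); Db4 is not a chord tone.
It is approached by leap down from Bb4 and left by step up to Eb4.
Leap in, step out — an appoggiatura.

Non-chord tone — an appoggiatura.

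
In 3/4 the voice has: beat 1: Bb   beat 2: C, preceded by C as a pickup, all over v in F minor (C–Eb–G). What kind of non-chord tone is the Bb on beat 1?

The harmony at that moment is C minor triad (C, Eb, G); Bb is not a chord tone.
It is approached by step down from C and left by step up to C.
Step away and step back to the same note — a neighbor tone (lower neighbor).

Lower neighbor tone.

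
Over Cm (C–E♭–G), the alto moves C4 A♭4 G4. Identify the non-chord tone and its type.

A♭4 is an appoggiatura.

The harmony at that moment is C minor triad (C, E♭, G); A♭4 is not a chord tone.
It is approached by leap up from C4 and left by step down to G4.
Leap in, step out — an appoggiatura.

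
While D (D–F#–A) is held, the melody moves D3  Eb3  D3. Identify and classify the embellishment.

The harmony at that moment is D major triad (D, F#, A); Eb3 is not a chord tone.
It is approached by step up from D3 and left by step down to D3.
Step away and step back to the same note — a neighbor tone (upper neighbor).

Eb3 is a neighbor tone.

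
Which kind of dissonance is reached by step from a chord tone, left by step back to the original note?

Neighbor tone.

Approach: by step. Departure: by step in the opposite direction, back to the starting pitch.
Stepwise on both sides but reversing to return to the same chord tone — a neighbor tone. (Had it continued onward in the same direction it would be a passing tone instead.)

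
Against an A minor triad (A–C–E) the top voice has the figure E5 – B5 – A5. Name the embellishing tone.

B5 is an appoggiatura.

The harmony at that moment is A minor triad (A, C, E); B5 is not a chord tone.
It is approached by leap up from E5 and left by step down to A5.
Leap in, step out — an appoggiatura.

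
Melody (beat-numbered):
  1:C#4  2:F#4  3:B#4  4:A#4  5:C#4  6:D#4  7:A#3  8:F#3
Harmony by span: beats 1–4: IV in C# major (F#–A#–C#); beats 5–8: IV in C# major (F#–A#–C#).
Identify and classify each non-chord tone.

The harmony at that moment is F# major triad (F#, A#, C#); B#4 is not a chord tone.
It is approached by leap up from F#4 and left by step down to A#4.
Leap in, step out — an appoggiatura.
The harmony at that moment is F# major triad (F#, A#, C#); D#4 is not a chord tone.
It is approached by step up from C#4 and left by leap down to A#3.
Step in, leap out — an escape tone.

B#4 (beat 3) — appoggiatura; D#4 (beat 6) — escape tone.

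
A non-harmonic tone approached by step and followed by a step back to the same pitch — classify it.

Approach: by step. Departure: by step in the opposite direction, back to the starting pitch.
Stepwise on both sides but reversing to return to the same chord tone — a neighbor tone. (Had it continued onward in the same direction it would be a passing tone instead.)

Neighbor tone.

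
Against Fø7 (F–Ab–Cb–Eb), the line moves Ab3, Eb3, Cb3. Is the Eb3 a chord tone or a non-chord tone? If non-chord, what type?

F half-diminished seventh chord contains F, Ab, Cb, Eb; Eb is the seventh, so it is a chord tone.

Chord tone (the seventh of F half-diminished seventh chord).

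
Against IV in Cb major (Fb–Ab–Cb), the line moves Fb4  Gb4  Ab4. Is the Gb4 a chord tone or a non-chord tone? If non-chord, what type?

Non-chord tone — a passing tone.

The harmony at that moment is Fb major triad (Fb, Ab, Cb); Gb4 is not a chord tone.
It is approached by step up from Fb4 and left by step up to Ab4.
Step in, step out in the same direction — a passing tone.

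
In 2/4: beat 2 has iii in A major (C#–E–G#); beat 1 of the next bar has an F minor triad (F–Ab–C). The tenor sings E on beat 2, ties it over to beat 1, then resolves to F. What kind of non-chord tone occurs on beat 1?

The harmony at that moment is F minor triad (F, Ab, C); E is not a chord tone.
It is held over (the same pitch as the preceding E) and left by step up to F.
Held over from the previous chord and resolving up by step — a retardation.

Retardation.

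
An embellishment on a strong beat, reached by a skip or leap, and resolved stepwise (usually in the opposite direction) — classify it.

Approach: by leap. Departure: by step. Metric position: strong.
Leap in, step out, in a metrically strong position — an appoggiatura. (It is the mirror image of the escape tone, which steps in and leaps out from a weak position.)

Appoggiatura.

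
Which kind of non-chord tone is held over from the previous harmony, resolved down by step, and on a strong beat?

Suspension.

Approach: by preparation — the pitch is first a chord tone, then held (tied or repeated) while the harmony changes under it. Departure: down by step. Metric position: strong.
A prepared dissonance that resolves downward by step — a suspension. (The same figure resolving upward would be a retardation.)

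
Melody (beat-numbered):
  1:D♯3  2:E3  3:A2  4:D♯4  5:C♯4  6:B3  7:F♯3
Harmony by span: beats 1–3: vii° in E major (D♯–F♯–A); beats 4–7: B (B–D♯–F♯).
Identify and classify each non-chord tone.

E3 (beat 2) — escape tone; C♯4 (beat 5) — passing tone.

The harmony at that moment is D♯ diminished triad (D♯, F♯, A); E3 is not a chord tone.
It is approached by step up from D♯3 and left by leap down to A2.
Step in, leap out — an escape tone.
The harmony at that moment is B major triad (B, D♯, F♯); C♯4 is not a chord tone.
It is approached by step down from D♯4 and left by step down to B3.
Step in, step out in the same direction — a passing tone.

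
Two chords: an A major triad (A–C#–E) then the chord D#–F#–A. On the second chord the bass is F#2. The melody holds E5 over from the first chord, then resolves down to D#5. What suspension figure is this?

At the second chord the bass is F#2. The suspended E5 lies a seventh above the bass; after resolving down by step to D#5, the interval above the bass becomes a sixth.
Suspension figures are named by those two intervals: 7–6.

7–6 suspension.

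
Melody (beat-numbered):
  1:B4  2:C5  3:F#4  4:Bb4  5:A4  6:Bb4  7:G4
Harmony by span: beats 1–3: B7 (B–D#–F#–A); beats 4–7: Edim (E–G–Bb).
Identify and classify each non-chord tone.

The harmony at that moment is B dominant seventh chord (B, D#, F#, A); C5 is not a chord tone.
It is approached by step up from B4 and left by leap down to F#4.
Step in, leap out — an escape tone.
The harmony at that moment is E diminished triad (E, G, Bb); A4 is not a chord tone.
It is approached by step down from Bb4 and left by step up to Bb4.
Step away and step back to the same note — a neighbor tone (lower neighbor).

C5 (beat 2) — escape tone; A4 (beat 5) — neighbor tone.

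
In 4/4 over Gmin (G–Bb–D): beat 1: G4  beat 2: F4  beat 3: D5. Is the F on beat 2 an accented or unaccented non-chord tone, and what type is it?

The harmony at that moment is G minor triad (G, Bb, D); F4 is not a chord tone.
It is approached by step down from G4 and left by leap up to D5.
Step in, leap out — an escape tone.
It falls on a weak beat, so it is unaccented.

Unaccented escape tone.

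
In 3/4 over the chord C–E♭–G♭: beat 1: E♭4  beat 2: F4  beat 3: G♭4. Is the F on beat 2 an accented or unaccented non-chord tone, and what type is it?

Unaccented passing tone.

The harmony at that moment is C diminished triad (C, E♭, G♭); F4 is not a chord tone.
It is approached by step up from E♭4 and left by step up to G♭4.
Step in, step out in the same direction — a passing tone.
It falls on a weak beat, so it is unaccented.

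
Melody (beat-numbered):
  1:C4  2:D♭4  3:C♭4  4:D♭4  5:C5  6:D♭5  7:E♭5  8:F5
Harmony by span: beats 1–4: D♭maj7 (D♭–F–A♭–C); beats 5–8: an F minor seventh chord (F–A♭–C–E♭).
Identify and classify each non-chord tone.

C♭4 (beat 3) — neighbor tone; D♭5 (beat 6) — passing tone.

The harmony at that moment is D♭ major seventh chord (D♭, F, A♭, C); C♭4 is not a chord tone.
It is approached by step down from D♭4 and left by step up to D♭4.
Step away and step back to the same note — a neighbor tone (lower neighbor).
The harmony at that moment is F minor seventh chord (F, A♭, C, E♭); D♭5 is not a chord tone.
It is approached by step up from C5 and left by step up to E♭5.
Step in, step out in the same direction — a passing tone.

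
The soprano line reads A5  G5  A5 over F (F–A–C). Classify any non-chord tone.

The harmony at that moment is F major triad (F, A, C); G5 is not a chord tone.
It is approached by step down from A5 and left by step up to A5.
Step away and step back to the same note — a neighbor tone (lower neighbor).

G5 is a neighbor tone.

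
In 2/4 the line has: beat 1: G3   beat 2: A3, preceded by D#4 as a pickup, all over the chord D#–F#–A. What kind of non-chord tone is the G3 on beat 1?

The harmony at that moment is D# diminished triad (D#, F#, A); G3 is not a chord tone.
It is approached by leap down from D#4 and left by step up to A3.
Leap in, step out, metrically accented — an appoggiatura.

Appoggiatura.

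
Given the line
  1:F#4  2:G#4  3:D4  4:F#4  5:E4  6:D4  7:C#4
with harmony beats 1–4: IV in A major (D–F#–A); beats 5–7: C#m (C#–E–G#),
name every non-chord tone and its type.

The harmony at that moment is D major triad (D, F#, A); G#4 is not a chord tone.
It is approached by step up from F#4 and left by leap down to D4.
Step in, leap out — an escape tone.
The harmony at that moment is C# minor triad (C#, E, G#); D4 is not a chord tone.
It is approached by step down from E4 and left by step down to C#4.
Step in, step out in the same direction — a passing tone.

G#4 (beat 2) — escape tone; D4 (beat 6) — passing tone.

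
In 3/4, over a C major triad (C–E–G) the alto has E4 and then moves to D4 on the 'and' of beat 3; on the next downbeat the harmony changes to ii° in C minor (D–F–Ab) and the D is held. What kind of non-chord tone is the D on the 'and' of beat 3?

Anticipation.

The harmony at that moment is C major triad (C, E, G); D4 is not a chord tone.
It is approached by step down from E4 and then sustained as the same pitch into the next harmony.
Arriving early and becoming a chord tone when the harmony changes — an anticipation.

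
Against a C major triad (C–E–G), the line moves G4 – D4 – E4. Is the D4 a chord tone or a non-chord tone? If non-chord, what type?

Non-chord tone — an appoggiatura.

The harmony at that moment is C major triad (C, E, G); D4 is not a chord tone.
It is approached by leap down from G4 and left by step up to E4.
Leap in, step out — an appoggiatura.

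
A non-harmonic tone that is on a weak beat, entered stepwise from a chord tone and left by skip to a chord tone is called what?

Escape tone.

Approach: by step. Departure: by leap. Metric position: weak.
Step in, leap out, from a weak position — an escape tone (échappée). (It is the mirror image of the appoggiatura, which leaps in and steps out on a strong beat.)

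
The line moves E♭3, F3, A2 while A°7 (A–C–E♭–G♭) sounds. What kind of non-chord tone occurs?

The harmony at that moment is A diminished seventh chord (A, C, E♭, G♭); F3 is not a chord tone.
It is approached by step up from E♭3 and left by leap down to A2.
Step in, leap out — an escape tone.

F3 is an escape tone.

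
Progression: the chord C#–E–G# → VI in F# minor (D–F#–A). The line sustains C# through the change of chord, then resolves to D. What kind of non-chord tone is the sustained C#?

C# is a retardation.

The harmony at that moment is D major triad (D, F#, A); C# is not a chord tone.
It is held over (the same pitch as the preceding C#) and left by step up to D.
Held over from the previous chord and resolving up by step — a retardation.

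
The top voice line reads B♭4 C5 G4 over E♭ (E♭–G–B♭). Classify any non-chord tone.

C5 is an escape tone.

The harmony at that moment is E♭ major triad (E♭, G, B♭); C5 is not a chord tone.
It is approached by step up from B♭4 and left by leap down to G4.
Step in, leap out — an escape tone.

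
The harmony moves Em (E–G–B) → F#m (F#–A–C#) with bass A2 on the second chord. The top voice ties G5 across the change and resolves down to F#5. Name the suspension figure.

At the second chord the bass is A2. The suspended G5 lies a seventh above the bass; after resolving down by step to F#5, the interval above the bass becomes a sixth.
Suspension figures are named by those two intervals: 7–6.

7–6 suspension.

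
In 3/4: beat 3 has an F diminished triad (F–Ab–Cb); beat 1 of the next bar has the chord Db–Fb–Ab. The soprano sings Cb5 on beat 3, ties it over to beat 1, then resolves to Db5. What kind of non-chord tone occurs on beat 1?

The harmony at that moment is Db minor triad (Db, Fb, Ab); Cb5 is not a chord tone.
It is held over (the same pitch as the preceding Cb5) and left by step up to Db5.
Held over from the previous chord and resolving up by step — a retardation.

Retardation.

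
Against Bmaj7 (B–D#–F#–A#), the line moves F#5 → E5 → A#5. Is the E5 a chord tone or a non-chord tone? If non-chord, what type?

Non-chord tone — an escape tone.

The harmony at that moment is B major seventh chord (B, D#, F#, A#); E5 is not a chord tone.
It is approached by step down from F#5 and left by leap up to A#5.
Step in, leap out — an escape tone.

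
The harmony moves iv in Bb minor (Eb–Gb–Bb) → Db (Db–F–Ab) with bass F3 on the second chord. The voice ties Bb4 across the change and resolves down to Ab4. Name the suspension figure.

At the second chord the bass is F3. The suspended Bb4 lies a fourth above the bass; after resolving down by step to Ab4, the interval above the bass becomes a third.
Suspension figures are named by those two intervals: 4–3.

4–3 suspension.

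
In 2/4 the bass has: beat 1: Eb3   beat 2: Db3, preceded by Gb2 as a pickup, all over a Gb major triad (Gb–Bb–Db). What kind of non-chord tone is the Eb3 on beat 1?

Appoggiatura.

The harmony at that moment is Gb major triad (Gb, Bb, Db); Eb3 is not a chord tone.
It is approached by leap up from Gb2 and left by step down to Db3.
Leap in, step out, metrically accented — an appoggiatura.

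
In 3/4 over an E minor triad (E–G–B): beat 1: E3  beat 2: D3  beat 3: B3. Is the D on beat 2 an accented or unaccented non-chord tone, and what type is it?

Unaccented escape tone.

The harmony at that moment is E minor triad (E, G, B); D3 is not a chord tone.
It is approached by step down from E3 and left by leap up to B3.
Step in, leap out — an escape tone.
It falls on a weak beat, so it is unaccented.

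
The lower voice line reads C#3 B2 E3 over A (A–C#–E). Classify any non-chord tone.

B2 is an escape tone.

The harmony at that moment is A major triad (A, C#, E); B2 is not a chord tone.
It is approached by step down from C#3 and left by leap up to E3.
Step in, leap out — an escape tone.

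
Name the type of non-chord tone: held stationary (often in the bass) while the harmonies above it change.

Pedal tone.

Approach: none. Departure: none — a single pitch is sustained while the chords change around it, passing through harmonies that do not contain it.
No melodic motion at all; the dissonance is created entirely by the moving harmonies against the stationary note — a pedal tone (pedal point).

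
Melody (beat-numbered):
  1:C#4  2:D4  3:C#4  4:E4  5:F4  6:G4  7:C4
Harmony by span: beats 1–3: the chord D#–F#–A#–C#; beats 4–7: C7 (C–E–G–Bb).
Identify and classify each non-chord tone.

D4 (beat 2) — neighbor tone; F4 (beat 5) — passing tone.

The harmony at that moment is D# minor seventh chord (D#, F#, A#, C#); D4 is not a chord tone.
It is approached by step up from C#4 and left by step down to C#4.
Step away and step back to the same note — a neighbor tone (upper neighbor).
The harmony at that moment is C dominant seventh chord (C, E, G, Bb); F4 is not a chord tone.
It is approached by step up from E4 and left by step up to G4.
Step in, step out in the same direction — a passing tone.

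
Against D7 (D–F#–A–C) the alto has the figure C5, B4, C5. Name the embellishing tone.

B4 is a neighbor tone.

The harmony at that moment is D dominant seventh chord (D, F#, A, C); B4 is not a chord tone.
It is approached by step down from C5 and left by step up to C5.
Step away and step back to the same note — a neighbor tone (lower neighbor).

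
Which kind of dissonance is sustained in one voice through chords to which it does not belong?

Pedal tone.

Approach: none. Departure: none — a single pitch is sustained while the chords change around it, passing through harmonies that do not contain it.
No melodic motion at all; the dissonance is created entirely by the moving harmonies against the stationary note — a pedal tone (pedal point).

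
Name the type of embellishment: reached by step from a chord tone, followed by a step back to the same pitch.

Approach: by step. Departure: by step in the opposite direction, back to the starting pitch.
Stepwise on both sides but reversing to return to the same chord tone — a neighbor tone. (Had it continued onward in the same direction it would be a passing tone instead.)

Neighbor tone.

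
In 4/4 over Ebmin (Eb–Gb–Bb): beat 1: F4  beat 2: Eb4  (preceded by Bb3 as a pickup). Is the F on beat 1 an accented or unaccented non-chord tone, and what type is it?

Accented appoggiatura.

The harmony at that moment is Eb minor triad (Eb, Gb, Bb); F4 is not a chord tone.
It is approached by leap up from Bb3 and left by step down to Eb4.
Leap in, step out — an appoggiatura.
It falls on the downbeat, so it is accented.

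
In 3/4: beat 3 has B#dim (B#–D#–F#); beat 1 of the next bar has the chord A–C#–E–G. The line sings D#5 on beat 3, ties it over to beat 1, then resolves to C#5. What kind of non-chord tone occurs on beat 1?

The harmony at that moment is A dominant seventh chord (A, C#, E, G); D#5 is not a chord tone.
It is held over (the same pitch as the preceding D#5) and left by step down to C#5.
Held over from the previous chord and resolving down by step — a suspension.

Suspension.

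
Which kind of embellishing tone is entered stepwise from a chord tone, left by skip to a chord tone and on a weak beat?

Approach: by step. Departure: by leap. Metric position: weak.
Step in, leap out, from a weak position — an escape tone (échappée). (It is the mirror image of the appoggiatura, which leaps in and steps out on a strong beat.)

Escape tone.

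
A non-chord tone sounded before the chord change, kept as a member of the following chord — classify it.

Approach: ahead of the chord change (typically by step), so it is dissonant against the current harmony. Departure: none — the same pitch is restated or held and is a chord tone of the new harmony.
Dissonant first, consonant once the harmony catches up: the note simply arrives early — an anticipation. (The reverse timing, consonant first and dissonant after the change, would be a suspension or retardation.)

Anticipation.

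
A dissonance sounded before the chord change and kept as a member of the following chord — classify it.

Anticipation.

Approach: ahead of the chord change (typically by step), so it is dissonant against the current harmony. Departure: none — the same pitch is restated or held and is a chord tone of the new harmony.
Dissonant first, consonant once the harmony catches up: the note simply arrives early — an anticipation. (The reverse timing, consonant first and dissonant after the change, would be a suspension or retardation.)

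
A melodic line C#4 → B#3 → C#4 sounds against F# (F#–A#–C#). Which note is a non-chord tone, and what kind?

B#3 is a neighbor tone.

The harmony at that moment is F# major triad (F#, A#, C#); B#3 is not a chord tone.
It is approached by step down from C#4 and left by step up to C#4.
Step away and step back to the same note — a neighbor tone (lower neighbor).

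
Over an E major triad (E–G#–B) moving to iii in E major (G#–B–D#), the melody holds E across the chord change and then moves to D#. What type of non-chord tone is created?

E is a suspension.

The harmony at that moment is G# minor triad (G#, B, D#); E is not a chord tone.
It is held over (the same pitch as the preceding E) and left by step down to D#.
Held over from the previous chord and resolving down by step — a suspension.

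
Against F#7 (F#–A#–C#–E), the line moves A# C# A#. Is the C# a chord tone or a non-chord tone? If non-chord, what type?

F# dominant seventh chord contains F#, A#, C#, E; C# is the fifth, so it is a chord tone.

Chord tone (the fifth of F# dominant seventh chord).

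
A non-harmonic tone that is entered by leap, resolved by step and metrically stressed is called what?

Appoggiatura.

Approach: by leap. Departure: by step. Metric position: strong.
Leap in, step out, in a metrically strong position — an appoggiatura. (It is the mirror image of the escape tone, which steps in and leaps out from a weak position.)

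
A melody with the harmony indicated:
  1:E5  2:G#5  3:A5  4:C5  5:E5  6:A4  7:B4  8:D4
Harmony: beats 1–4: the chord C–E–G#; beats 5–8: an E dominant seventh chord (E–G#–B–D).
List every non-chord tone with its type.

The harmony at that moment is C augmented triad (C, E, G#); A5 is not a chord tone.
It is approached by step up from G#5 and left by leap down to C5.
Step in, leap out — an escape tone.
The harmony at that moment is E dominant seventh chord (E, G#, B, D); A4 is not a chord tone.
It is approached by leap down from E5 and left by step up to B4.
Leap in, step out — an appoggiatura.

A5 (beat 3) — escape tone; A4 (beat 6) — appoggiatura.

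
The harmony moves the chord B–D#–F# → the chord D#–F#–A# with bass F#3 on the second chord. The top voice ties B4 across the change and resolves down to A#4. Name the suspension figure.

4–3 suspension.

At the second chord the bass is F#3. The suspended B4 lies a fourth above the bass; after resolving down by step to A#4, the interval above the bass becomes a third.
Suspension figures are named by those two intervals: 4–3.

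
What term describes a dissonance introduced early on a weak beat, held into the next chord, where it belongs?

Approach: ahead of the chord change (typically by step), so it is dissonant against the current harmony. Departure: none — the same pitch is restated or held and is a chord tone of the new harmony.
Dissonant first, consonant once the harmony catches up: the note simply arrives early — an anticipation. (The reverse timing, consonant first and dissonant after the change, would be a suspension or retardation.)

Anticipation.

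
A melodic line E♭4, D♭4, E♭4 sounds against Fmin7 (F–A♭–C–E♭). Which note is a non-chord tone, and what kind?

The harmony at that moment is F minor seventh chord (F, A♭, C, E♭); D♭4 is not a chord tone.
It is approached by step down from E♭4 and left by step up to E♭4.
Step away and step back to the same note — a neighbor tone (lower neighbor).

D♭4 is a neighbor tone.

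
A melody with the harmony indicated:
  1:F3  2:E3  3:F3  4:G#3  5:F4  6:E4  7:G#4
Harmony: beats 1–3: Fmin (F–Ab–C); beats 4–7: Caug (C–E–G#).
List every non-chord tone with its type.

E3 (beat 2) — neighbor tone; F4 (beat 5) — appoggiatura.

The harmony at that moment is F minor triad (F, Ab, C); E3 is not a chord tone.
It is approached by step down from F3 and left by step up to F3.
Step away and step back to the same note — a neighbor tone (lower neighbor).
The harmony at that moment is C augmented triad (C, E, G#); F4 is not a chord tone.
It is approached by leap up from G#3 and left by step down to E4.
Leap in, step out — an appoggiatura.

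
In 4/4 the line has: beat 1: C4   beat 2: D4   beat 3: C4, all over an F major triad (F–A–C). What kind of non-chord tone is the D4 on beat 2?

Upper neighbor tone.

The harmony at that moment is F major triad (F, A, C); D4 is not a chord tone.
It is approached by step up from C4 and left by step down to C4.
Step away and step back to the same note — a neighbor tone (upper neighbor).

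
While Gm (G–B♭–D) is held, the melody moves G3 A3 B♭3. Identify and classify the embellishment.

A3 is a passing tone.

The harmony at that moment is G minor triad (G, B♭, D); A3 is not a chord tone.
It is approached by step up from G3 and left by step up to B♭3.
Step in, step out in the same direction — a passing tone.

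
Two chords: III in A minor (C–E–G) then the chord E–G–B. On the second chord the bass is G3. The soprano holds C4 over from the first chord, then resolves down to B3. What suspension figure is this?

4–3 suspension.

At the second chord the bass is G3. The suspended C4 lies a fourth above the bass; after resolving down by step to B3, the interval above the bass becomes a third.
Suspension figures are named by those two intervals: 4–3.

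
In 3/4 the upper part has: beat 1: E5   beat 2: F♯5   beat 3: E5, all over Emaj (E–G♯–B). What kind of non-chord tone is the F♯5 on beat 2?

The harmony at that moment is E major triad (E, G♯, B); F♯5 is not a chord tone.
It is approached by step up from E5 and left by step down to E5.
Step away and step back to the same note — a neighbor tone (upper neighbor).

Upper neighbor tone.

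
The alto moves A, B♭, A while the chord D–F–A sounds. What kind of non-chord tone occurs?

The harmony at that moment is D minor triad (D, F, A); B♭ is not a chord tone.
It is approached by step up from A and left by step down to A.
Step away and step back to the same note — a neighbor tone (upper neighbor).

B♭ is a neighbor tone.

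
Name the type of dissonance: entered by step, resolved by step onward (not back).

Passing tone.

Approach: by step. Departure: by step, continuing in the same direction.
Stepwise on both sides with no change of direction means the note fills in the space between two different chord tones — a passing tone. (Had it turned back to its starting note it would be a neighbor tone instead.)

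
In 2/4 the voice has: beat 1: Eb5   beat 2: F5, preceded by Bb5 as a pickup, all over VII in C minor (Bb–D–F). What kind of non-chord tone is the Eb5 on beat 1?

The harmony at that moment is Bb major triad (Bb, D, F); Eb5 is not a chord tone.
It is approached by leap down from Bb5 and left by step up to F5.
Leap in, step out, metrically accented — an appoggiatura.

Appoggiatura.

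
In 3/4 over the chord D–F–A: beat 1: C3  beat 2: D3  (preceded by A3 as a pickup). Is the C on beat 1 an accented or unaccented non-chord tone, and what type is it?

The harmony at that moment is D minor triad (D, F, A); C3 is not a chord tone.
It is approached by leap down from A3 and left by step up to D3.
Leap in, step out — an appoggiatura.
It falls on the downbeat, so it is accented.

Accented appoggiatura.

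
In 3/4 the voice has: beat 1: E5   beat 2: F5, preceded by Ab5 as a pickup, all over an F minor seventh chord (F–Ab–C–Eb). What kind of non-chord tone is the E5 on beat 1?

Appoggiatura.

The harmony at that moment is F minor seventh chord (F, Ab, C, Eb); E5 is not a chord tone.
It is approached by leap down from Ab5 and left by step up to F5.
Leap in, step out, metrically accented — an appoggiatura.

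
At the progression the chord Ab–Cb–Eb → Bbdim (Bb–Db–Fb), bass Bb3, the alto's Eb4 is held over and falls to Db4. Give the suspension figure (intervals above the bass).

At the second chord the bass is Bb3. The suspended Eb4 lies a fourth above the bass; after resolving down by step to Db4, the interval above the bass becomes a third.
Suspension figures are named by those two intervals: 4–3.

4–3 suspension.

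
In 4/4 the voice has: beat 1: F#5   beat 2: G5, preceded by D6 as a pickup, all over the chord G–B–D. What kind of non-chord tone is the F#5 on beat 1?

Appoggiatura.

The harmony at that moment is G major triad (G, B, D); F#5 is not a chord tone.
It is approached by leap down from D6 and left by step up to G5.
Leap in, step out, metrically accented — an appoggiatura.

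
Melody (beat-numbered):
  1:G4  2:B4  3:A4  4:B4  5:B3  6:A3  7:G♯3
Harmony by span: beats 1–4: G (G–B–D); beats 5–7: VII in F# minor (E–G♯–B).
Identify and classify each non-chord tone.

The harmony at that moment is G major triad (G, B, D); A4 is not a chord tone.
It is approached by step down from B4 and left by step up to B4.
Step away and step back to the same note — a neighbor tone (lower neighbor).
The harmony at that moment is E major triad (E, G♯, B); A3 is not a chord tone.
It is approached by step down from B3 and left by step down to G♯3.
Step in, step out in the same direction — a passing tone.

A4 (beat 3) — neighbor tone; A3 (beat 6) — passing tone.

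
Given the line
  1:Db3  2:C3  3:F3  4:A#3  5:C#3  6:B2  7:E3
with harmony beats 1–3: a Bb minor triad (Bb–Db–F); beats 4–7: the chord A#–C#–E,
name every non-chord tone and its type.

C3 (beat 2) — escape tone; B2 (beat 6) — escape tone.

The harmony at that moment is Bb minor triad (Bb, Db, F); C3 is not a chord tone.
It is approached by step down from Db3 and left by leap up to F3.
Step in, leap out — an escape tone.
The harmony at that moment is A# diminished triad (A#, C#, E); B2 is not a chord tone.
It is approached by step down from C#3 and left by leap up to E3.
Step in, leap out — an escape tone.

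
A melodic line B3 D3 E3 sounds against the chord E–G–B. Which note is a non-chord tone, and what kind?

D3 is an appoggiatura.

The harmony at that moment is E minor triad (E, G, B); D3 is not a chord tone.
It is approached by leap down from B3 and left by step up to E3.
Leap in, step out — an appoggiatura.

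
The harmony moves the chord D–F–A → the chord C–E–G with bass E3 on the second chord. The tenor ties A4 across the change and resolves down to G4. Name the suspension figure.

4–3 suspension.

At the second chord the bass is E3. The suspended A4 lies a fourth above the bass; after resolving down by step to G4, the interval above the bass becomes a third.
Suspension figures are named by those two intervals: 4–3.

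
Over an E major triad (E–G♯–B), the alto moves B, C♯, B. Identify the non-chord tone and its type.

C♯ is a neighbor tone.

The harmony at that moment is E major triad (E, G♯, B); C♯ is not a chord tone.
It is approached by step up from B and left by step down to B.
Step away and step back to the same note — a neighbor tone (upper neighbor).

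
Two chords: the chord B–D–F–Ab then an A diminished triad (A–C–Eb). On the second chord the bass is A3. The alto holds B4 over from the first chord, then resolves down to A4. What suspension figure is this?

9–8 suspension.

At the second chord the bass is A3. The suspended B4 lies a ninth above the bass; after resolving down by step to A4, the interval above the bass becomes an octave.
Suspension figures are named by those two intervals: 9–8.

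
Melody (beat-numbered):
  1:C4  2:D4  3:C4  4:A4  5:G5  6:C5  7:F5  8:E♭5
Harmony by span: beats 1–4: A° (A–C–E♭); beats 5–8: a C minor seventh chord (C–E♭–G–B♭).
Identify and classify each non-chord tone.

D4 (beat 2) — neighbor tone; F5 (beat 7) — appoggiatura.

The harmony at that moment is A diminished triad (A, C, E♭); D4 is not a chord tone.
It is approached by step up from C4 and left by step down to C4.
Step away and step back to the same note — a neighbor tone (upper neighbor).
The harmony at that moment is C minor seventh chord (C, E♭, G, B♭); F5 is not a chord tone.
It is approached by leap up from C5 and left by step down to E♭5.
Leap in, step out — an appoggiatura.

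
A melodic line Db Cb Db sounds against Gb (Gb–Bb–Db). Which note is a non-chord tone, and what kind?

Cb is a neighbor tone.

The harmony at that moment is Gb major triad (Gb, Bb, Db); Cb is not a chord tone.
It is approached by step down from Db and left by step up to Db.
Step away and step back to the same note — a neighbor tone (lower neighbor).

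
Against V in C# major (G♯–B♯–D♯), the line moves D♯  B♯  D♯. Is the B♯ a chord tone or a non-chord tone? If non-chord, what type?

G# major triad contains G♯, B♯, D♯; B♯ is the third, so it is a chord tone.

Chord tone (the third of G# major triad).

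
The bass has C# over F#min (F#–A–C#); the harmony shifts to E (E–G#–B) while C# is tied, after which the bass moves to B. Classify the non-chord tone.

The harmony at that moment is E major triad (E, G#, B); C# is not a chord tone.
It is held over (the same pitch as the preceding C#) and left by step down to B.
Held over from the previous chord and resolving down by step — a suspension.

C# is a suspension.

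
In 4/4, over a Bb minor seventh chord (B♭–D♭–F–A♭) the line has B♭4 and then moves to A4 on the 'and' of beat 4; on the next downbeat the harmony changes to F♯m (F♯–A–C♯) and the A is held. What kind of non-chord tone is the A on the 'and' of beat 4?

Anticipation.

The harmony at that moment is B♭ minor seventh chord (B♭, D♭, F, A♭); A4 is not a chord tone.
It is approached by step down from B♭4 and then sustained as the same pitch into the next harmony.
Arriving early and becoming a chord tone when the harmony changes — an anticipation.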